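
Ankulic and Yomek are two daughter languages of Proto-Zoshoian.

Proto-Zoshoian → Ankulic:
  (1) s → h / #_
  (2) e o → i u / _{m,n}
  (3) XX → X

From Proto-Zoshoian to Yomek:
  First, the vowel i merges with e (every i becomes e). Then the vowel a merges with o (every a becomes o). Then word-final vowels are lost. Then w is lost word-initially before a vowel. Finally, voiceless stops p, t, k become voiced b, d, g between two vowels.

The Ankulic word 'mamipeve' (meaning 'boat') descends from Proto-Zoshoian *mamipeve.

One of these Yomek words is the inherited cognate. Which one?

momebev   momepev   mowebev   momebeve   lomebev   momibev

Yomek: start from *mamipeve.
  rule 1 (vowel merger): mamipeve → mamepeve
  rule 2 (vowel merger): mamepeve → momepeve
  rule 3 (apocope): momepeve → momepev
  rule 4: no change — momepev
  rule 5 (intervocalic voicing): momepev → momebev
  ⇒ Yomek momebev
Among the options, 'momebev' alone shows every Yomek change applied in order.

momebev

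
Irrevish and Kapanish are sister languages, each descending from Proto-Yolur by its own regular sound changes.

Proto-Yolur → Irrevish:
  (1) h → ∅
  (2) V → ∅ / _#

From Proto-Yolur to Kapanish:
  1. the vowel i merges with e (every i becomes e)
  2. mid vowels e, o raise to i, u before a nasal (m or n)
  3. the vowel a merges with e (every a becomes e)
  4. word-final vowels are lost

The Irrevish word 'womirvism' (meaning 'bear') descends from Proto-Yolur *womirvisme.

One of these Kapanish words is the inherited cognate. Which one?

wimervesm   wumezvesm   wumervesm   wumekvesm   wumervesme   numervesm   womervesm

wumervesm

Kapanish: *womirvisme > womervesme > wumervesme > wumervesm  (by vowel merger, pre-nasal raising, apocope)
The other candidates each miss or misapply at least one Kapanish change.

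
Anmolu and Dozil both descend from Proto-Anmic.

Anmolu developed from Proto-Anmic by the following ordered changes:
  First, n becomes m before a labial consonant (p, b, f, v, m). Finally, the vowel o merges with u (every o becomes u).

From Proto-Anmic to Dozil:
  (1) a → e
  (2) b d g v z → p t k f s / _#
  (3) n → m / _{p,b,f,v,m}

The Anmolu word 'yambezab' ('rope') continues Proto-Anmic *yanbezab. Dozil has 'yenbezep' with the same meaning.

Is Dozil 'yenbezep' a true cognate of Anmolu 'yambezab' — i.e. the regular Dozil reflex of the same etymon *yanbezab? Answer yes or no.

no

Derive the expected Dozil reflex of *yanbezab:
Dozil: start from *yanbezab.
  rule 1 (vowel merger): yanbezab → yenbezeb
  rule 2 (final devoicing): yenbezeb → yenbezep
  rule 3 (nasal place assimilation): yenbezep → yembezep
  ⇒ Dozil yembezep
The regular Dozil reflex would be 'yembezep', but the attested form is 'yenbezep'. The correspondence is irregular, so they are not cognates (the Dozil form has a different source).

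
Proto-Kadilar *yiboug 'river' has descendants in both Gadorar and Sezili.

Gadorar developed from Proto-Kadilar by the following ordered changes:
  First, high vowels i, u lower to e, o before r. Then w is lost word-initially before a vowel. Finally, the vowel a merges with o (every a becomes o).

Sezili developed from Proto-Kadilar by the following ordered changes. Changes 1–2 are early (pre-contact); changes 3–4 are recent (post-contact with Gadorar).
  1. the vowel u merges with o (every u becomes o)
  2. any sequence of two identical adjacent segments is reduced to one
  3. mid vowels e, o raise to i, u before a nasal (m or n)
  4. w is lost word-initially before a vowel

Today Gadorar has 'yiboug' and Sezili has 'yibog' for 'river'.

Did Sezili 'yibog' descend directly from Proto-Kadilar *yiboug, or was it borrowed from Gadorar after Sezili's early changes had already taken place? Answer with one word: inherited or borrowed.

inherited

If inherited, *yiboug would pass through all of Sezili's changes:
Sezili: *yiboug
  yiboug → yiboog   [vowel merger]
  yiboog → yibog   [degemination]
  yibog (rule 3 does not apply)
  yibog (rule 4 does not apply)
  giving Sezili yibog.
If borrowed from Gadorar 'yiboug' after the early changes, it would undergo only the recent ones:
  rule 3 (pre-nasal raising): no change (yiboug)
  rule 4 (glide loss): no change (yiboug)
  ⇒ as a loan: yiboug
Sezili 'yibog' matches the inherited outcome exactly, so it is an inherited cognate, not a loan.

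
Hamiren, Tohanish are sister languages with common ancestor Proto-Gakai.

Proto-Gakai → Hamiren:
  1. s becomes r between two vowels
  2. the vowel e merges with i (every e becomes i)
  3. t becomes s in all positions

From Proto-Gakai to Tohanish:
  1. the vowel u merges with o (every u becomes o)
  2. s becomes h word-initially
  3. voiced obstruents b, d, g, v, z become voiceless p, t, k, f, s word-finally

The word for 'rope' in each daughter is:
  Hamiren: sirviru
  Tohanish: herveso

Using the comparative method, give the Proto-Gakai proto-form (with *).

*servesu

Position 7: Hamiren has u, Tohanish has o. Hamiren preserves u here (none of its changes turn any other segment into u), so the proto-segment is *u.
Position 1: Hamiren has s, Tohanish has h. Taking the neighbouring segments as reconstructed: Hamiren s could go back to *t or *s; Tohanish h could go back to *s or *h — the one source consistent with every daughter is *s.
Position 6: Hamiren has r, Tohanish has s. Taking the neighbouring segments as reconstructed: Hamiren r could go back to *s or *r; Tohanish s can only go back to *s — the one source consistent with every daughter is *s.
This points to *servesu. Verify forward in each daughter:
Hamiren: *servesu > serveru > sirviru  (by rhotacism, vowel merger)
Tohanish: *servesu
  servesu → serveso   [vowel merger]
  serveso → herveso   [debuccalisation]
  herveso (rule 3 does not apply)
  giving Tohanish herveso.
Only *servesu yields all of Hamiren sirviru, Tohanish herveso.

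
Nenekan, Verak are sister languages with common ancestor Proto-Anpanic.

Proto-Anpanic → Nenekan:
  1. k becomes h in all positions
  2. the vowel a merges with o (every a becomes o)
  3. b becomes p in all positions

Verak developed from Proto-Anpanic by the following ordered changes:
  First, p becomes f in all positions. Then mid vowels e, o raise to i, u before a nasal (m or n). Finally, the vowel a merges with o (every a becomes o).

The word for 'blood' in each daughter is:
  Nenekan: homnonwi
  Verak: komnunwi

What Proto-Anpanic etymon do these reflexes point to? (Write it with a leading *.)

*kamnonwi

Position 2: Nenekan has o, Verak has o. Taking the neighbouring segments as reconstructed: Nenekan o could go back to *a or *o; Verak o can only go back to *a — the one source consistent with every daughter is *a.
Position 1: Nenekan has h, Verak has k. Verak preserves k here (none of its changes turn any other segment into k), so the proto-segment is *k.
Continuing position by position gives *kamnonwi; check it forward:
Nenekan: *kamnonwi > hamnonwi > homnonwi  (by unconditioned shift, vowel merger)
Verak: *kamnonwi
  kamnonwi (rule 1 does not apply)
  kamnonwi → kamnunwi   [pre-nasal raising]
  kamnunwi → komnunwi   [vowel merger]
  giving Verak komnunwi.
Only *kamnonwi yields all of Nenekan homnonwi, Verak komnunwi.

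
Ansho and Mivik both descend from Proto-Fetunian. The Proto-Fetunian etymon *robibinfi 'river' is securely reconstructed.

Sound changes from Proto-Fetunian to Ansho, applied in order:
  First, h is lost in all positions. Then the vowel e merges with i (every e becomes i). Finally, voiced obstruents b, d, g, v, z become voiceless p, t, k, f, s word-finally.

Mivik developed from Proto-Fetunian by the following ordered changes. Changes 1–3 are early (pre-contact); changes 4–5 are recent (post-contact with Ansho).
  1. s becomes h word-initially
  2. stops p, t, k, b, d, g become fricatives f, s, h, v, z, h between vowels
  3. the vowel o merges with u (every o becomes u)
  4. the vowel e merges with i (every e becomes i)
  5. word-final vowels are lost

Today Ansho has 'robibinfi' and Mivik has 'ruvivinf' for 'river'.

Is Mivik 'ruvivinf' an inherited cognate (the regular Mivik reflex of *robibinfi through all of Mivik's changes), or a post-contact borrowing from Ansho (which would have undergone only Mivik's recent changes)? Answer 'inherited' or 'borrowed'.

inherited

If inherited, *robibinfi would pass through all of Mivik's changes:
Mivik: *robibinfi
  robibinfi (rule 1 does not apply)
  robibinfi → rovivinfi   [intervocalic lenition]
  rovivinfi → ruvivinfi   [vowel merger]
  ruvivinfi (rule 4 does not apply)
  ruvivinfi → ruvivinf   [apocope]
  giving Mivik ruvivinf.
If borrowed from Ansho 'robibinfi' after the early changes, it would undergo only the recent ones:
  rule 4 (vowel merger): no change (robibinfi)
  rule 5 (apocope): robibinfi → robibinf
  ⇒ as a loan: robibinf
Mivik 'ruvivinf' matches the inherited outcome exactly, so it is an inherited cognate, not a loan.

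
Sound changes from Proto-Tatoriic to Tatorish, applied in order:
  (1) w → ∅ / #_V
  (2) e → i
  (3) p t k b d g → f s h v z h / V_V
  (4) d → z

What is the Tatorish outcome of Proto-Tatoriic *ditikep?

zisihip

Tatorish: *ditikep
  ditikep (rule 1 does not apply)
  ditikep → ditikip   [vowel merger]
  ditikip → disihip   [intervocalic lenition]
  disihip → zisihip   [unconditioned shift]
  giving Tatorish zisihip.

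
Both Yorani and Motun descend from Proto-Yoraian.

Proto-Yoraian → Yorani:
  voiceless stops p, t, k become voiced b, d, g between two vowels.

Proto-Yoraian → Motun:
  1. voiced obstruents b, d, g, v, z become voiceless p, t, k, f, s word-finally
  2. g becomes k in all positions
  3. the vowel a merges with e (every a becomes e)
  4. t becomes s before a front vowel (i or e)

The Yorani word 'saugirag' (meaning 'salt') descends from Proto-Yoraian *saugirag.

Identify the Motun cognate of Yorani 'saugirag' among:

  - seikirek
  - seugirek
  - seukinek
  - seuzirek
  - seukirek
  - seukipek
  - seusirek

Motun: *saugirag > saugirak > saukirak > seukirek  (by final devoicing, unconditioned shift, vowel merger)
The other candidates each miss or misapply at least one Motun change.

seukirek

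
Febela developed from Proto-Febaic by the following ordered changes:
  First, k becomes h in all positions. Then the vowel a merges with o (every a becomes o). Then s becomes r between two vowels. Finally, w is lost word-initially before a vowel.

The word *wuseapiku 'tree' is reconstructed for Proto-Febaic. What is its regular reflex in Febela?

ureopihu

Febela: *wuseapiku > wuseapihu > wuseopihu > wureopihu > ureopihu  (by unconditioned shift, vowel merger, rhotacism, glide loss)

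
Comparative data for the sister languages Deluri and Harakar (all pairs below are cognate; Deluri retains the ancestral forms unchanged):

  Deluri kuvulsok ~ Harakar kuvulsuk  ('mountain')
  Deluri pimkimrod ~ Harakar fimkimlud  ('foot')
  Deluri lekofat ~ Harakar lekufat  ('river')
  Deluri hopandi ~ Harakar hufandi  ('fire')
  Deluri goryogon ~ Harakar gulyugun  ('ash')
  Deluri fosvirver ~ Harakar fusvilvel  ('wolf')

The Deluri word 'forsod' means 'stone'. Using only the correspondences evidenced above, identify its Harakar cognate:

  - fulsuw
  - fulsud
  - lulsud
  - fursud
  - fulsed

fulsud

goryogon ~ gulyugun — Deluri o corresponds to Harakar u after a consonant, before r.
goryogon ~ gulyugun — Deluri r corresponds to Harakar l after a vowel, before a consonant other than r, m, n, p, b, f, v.
kuvulsok ~ kuvulsuk, pimkimrod ~ fimkimlud — Deluri o corresponds to Harakar u after a consonant, before a consonant other than r, m, n, p, b, f, v.
Applying these to Deluri 'forsod':
  forsod → fursod   (o→u after a consonant, before r)
  fursod → fulsod   (r→l after a vowel, before a consonant other than r, m, n, p, b, f, v)
  fulsod → fulsud   (o→u after a consonant, before a consonant other than r, m, n, p, b, f, v)
So the Harakar cognate is 'fulsud'.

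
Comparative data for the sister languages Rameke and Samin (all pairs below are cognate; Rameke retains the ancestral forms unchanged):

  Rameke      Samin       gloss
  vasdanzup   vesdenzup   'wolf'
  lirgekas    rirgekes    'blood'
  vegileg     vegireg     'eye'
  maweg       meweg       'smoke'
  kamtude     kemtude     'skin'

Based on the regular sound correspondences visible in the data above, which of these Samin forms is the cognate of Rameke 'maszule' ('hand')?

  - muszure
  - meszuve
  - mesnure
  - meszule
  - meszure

meszure

vasdanzup ~ vesdenzup, lirgekas ~ rirgekes — Rameke a corresponds to Samin e after a consonant, before a consonant other than r, m, n, p, b, f, v.
vegileg ~ vegireg — Rameke l corresponds to Samin r between vowels (before a front vowel).
Applying these to Rameke 'maszule':
  maszule → meszule   (a→e after a consonant, before a consonant other than r, m, n, p, b, f, v)
  meszule → meszure   (l→r between vowels (before a front vowel))
So the Samin cognate is 'meszure'.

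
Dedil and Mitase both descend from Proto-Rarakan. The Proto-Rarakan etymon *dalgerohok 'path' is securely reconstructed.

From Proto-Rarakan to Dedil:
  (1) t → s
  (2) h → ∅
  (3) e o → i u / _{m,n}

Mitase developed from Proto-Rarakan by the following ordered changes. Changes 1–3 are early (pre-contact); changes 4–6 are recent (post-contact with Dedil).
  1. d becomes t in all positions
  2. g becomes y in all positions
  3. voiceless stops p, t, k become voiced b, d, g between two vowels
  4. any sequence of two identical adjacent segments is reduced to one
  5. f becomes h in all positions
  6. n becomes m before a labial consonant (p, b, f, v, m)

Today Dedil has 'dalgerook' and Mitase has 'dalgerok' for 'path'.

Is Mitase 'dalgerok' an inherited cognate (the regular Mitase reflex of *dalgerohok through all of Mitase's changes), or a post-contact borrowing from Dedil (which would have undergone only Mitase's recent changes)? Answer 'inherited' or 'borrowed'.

If inherited, *dalgerohok would pass through all of Mitase's changes:
Mitase: *dalgerohok > talgerohok > talyerohok  (by unconditioned shift, unconditioned shift)
If borrowed from Dedil 'dalgerook' after the early changes, it would undergo only the recent ones:
  rule 4 (degemination): dalgerook → dalgerok
  rule 5 (unconditioned shift): no change (dalgerok)
  rule 6 (nasal place assimilation): no change (dalgerok)
  ⇒ as a loan: dalgerok
Mitase 'dalgerok' matches the loan outcome 'dalgerok', not the inherited 'talyerohok' — it skipped the early Mitase changes, so it was borrowed from Dedil.

borrowed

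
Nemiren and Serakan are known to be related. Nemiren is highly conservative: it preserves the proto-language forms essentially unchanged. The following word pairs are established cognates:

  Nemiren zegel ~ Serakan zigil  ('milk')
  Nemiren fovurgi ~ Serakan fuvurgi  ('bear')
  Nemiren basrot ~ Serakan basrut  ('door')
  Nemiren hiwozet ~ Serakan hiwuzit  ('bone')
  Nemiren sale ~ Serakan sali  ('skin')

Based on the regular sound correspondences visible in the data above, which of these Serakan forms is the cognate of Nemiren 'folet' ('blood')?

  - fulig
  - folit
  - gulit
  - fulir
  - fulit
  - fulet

basrot ~ basrut, hiwozet ~ hiwuzit — Nemiren o corresponds to Serakan u after a consonant, before a consonant other than r, m, n, p, b, f, v.
zegel ~ zigil, hiwozet ~ hiwuzit — Nemiren e corresponds to Serakan i after a consonant, before a consonant other than r, m, n, p, b, f, v.
Applying these to Nemiren 'folet':
  folet → fulet   (o→u after a consonant, before a consonant other than r, m, n, p, b, f, v)
  fulet → fulit   (e→i after a consonant, before a consonant other than r, m, n, p, b, f, v)
So the Serakan cognate is 'fulit'.

fulit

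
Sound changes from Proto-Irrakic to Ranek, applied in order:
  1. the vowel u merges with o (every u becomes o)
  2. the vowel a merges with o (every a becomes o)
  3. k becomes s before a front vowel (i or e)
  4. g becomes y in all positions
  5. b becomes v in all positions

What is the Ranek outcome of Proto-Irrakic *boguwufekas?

voyowofekos

Ranek: *boguwufekas > bogowofekas > bogowofekos > boyowofekos > voyowofekos  (by vowel merger, vowel merger, unconditioned shift, unconditioned shift)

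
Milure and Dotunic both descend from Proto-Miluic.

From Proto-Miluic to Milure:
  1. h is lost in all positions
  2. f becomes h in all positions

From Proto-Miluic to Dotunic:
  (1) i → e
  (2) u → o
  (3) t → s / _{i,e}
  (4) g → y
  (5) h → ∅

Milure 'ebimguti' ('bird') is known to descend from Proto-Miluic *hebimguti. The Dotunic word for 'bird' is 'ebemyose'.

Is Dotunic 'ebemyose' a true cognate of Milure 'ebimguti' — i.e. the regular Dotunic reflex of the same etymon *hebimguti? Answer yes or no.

yes

Derive the expected Dotunic reflex of *hebimguti:
Dotunic: start from *hebimguti.
  rule 1 (vowel merger): hebimguti → hebemgute
  rule 2 (vowel merger): hebemgute → hebemgote
  rule 3 (palatalisation): hebemgote → hebemgose
  rule 4 (unconditioned shift): hebemgose → hebemyose
  rule 5 (h-loss): hebemyose → ebemyose
  ⇒ Dotunic ebemyose
Dotunic 'ebemyose' matches the regular reflex exactly, so the pair is cognate.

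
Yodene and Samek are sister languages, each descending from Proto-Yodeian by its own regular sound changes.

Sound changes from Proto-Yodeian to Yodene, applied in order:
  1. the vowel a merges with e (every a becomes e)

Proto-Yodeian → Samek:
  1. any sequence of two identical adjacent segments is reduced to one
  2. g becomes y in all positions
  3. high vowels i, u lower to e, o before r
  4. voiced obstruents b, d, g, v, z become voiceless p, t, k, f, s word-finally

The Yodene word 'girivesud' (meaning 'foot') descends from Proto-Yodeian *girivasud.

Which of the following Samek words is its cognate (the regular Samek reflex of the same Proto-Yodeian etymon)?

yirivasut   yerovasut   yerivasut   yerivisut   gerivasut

yerivasut

Samek: *girivasud > yirivasud > yerivasud > yerivasut  (by unconditioned shift, pre-rhotic lowering, final devoicing)
Only 'yerivasut' matches the regular Samek development of *girivasud.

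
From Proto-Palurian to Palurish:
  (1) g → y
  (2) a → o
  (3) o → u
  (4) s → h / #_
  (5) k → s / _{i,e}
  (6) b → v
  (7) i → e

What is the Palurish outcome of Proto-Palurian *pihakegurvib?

Palurish: start from *pihakegurvib.
  rule 1 (unconditioned shift): pihakegurvib → pihakeyurvib
  rule 2 (vowel merger): pihakeyurvib → pihokeyurvib
  rule 3 (vowel merger): pihokeyurvib → pihukeyurvib
  rule 4: no change — pihukeyurvib
  rule 5 (palatalisation): pihukeyurvib → pihuseyurvib
  rule 6 (unconditioned shift): pihuseyurvib → pihuseyurviv
  rule 7 (vowel merger): pihuseyurviv → pehuseyurvev
  ⇒ Palurish pehuseyurvev

pehuseyurvev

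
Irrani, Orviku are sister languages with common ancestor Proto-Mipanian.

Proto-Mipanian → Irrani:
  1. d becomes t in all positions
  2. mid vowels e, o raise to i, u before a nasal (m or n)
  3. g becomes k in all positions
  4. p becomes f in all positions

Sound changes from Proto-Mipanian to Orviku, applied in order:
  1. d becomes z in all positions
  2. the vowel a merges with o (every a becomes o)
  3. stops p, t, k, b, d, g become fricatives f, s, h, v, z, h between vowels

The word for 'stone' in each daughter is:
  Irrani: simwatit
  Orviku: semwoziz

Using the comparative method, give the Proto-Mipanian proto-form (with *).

*semwadid

Position 5: Irrani has a, Orviku has o. Irrani preserves a here (none of its changes turn any other segment into a), so the proto-segment is *a.
Position 8: Irrani has t, Orviku has z. Taking the neighbouring segments as reconstructed: Irrani t could go back to *t or *d; Orviku z could go back to *d or *z — the one source consistent with every daughter is *d.
Position 2: Irrani has i, Orviku has e. Orviku preserves e here (none of its changes turn any other segment into e), so the proto-segment is *e.
Continuing position by position gives *semwadid; check it forward:
Irrani: *semwadid > semwatit > simwatit  (by unconditioned shift, pre-nasal raising)
Orviku: start from *semwadid.
  rule 1 (unconditioned shift): semwadid → semwaziz
  rule 2 (vowel merger): semwaziz → semwoziz
  rule 3: no change — semwoziz
  ⇒ Orviku semwoziz
No other proto-form is consistent with every reflex, so the reconstruction is *semwadid.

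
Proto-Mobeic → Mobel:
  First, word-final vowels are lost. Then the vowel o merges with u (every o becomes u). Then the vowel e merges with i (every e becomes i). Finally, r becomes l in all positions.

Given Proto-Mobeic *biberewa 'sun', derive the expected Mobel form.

bibiliw

Mobel: start from *biberewa.
  rule 1 (apocope): biberewa → biberew
  rule 2: no change — biberew
  rule 3 (vowel merger): biberew → bibiriw
  rule 4 (unconditioned shift): bibiriw → bibiliw
  ⇒ Mobel bibiliw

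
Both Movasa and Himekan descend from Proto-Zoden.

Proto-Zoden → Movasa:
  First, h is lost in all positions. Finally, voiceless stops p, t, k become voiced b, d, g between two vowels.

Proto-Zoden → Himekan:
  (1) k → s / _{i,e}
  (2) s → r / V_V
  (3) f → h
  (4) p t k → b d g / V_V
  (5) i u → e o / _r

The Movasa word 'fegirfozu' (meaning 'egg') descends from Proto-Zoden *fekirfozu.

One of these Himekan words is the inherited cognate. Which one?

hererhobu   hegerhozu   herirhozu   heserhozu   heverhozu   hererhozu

hererhozu

Himekan: start from *fekirfozu.
  rule 1 (palatalisation): fekirfozu → fesirfozu
  rule 2 (rhotacism): fesirfozu → ferirfozu
  rule 3 (unconditioned shift): ferirfozu → herirhozu
  rule 4: no change — herirhozu
  rule 5 (pre-rhotic lowering): herirhozu → hererhozu
  ⇒ Himekan hererhozu
The other candidates each miss or misapply at least one Himekan change.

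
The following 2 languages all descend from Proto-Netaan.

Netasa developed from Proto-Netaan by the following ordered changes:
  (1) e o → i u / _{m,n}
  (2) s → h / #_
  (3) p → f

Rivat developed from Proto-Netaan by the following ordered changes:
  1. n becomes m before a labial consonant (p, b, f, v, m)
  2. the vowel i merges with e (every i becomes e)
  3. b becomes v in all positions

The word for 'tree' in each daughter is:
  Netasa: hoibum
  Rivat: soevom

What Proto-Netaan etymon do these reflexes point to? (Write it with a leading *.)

Position 1: Netasa has h, Rivat has s. Rivat preserves s here (none of its changes turn any other segment into s), so the proto-segment is *s.
Position 5: Netasa has u, Rivat has o. Rivat preserves o here (none of its changes turn any other segment into o), so the proto-segment is *o.
Verify the candidate proto-form against each daughter:
Netasa: *soibom > soibum > hoibum  (by pre-nasal raising, debuccalisation)
Rivat: *soibom > soebom > soevom  (by vowel merger, unconditioned shift)
*soibom is the unique common source.

*soibom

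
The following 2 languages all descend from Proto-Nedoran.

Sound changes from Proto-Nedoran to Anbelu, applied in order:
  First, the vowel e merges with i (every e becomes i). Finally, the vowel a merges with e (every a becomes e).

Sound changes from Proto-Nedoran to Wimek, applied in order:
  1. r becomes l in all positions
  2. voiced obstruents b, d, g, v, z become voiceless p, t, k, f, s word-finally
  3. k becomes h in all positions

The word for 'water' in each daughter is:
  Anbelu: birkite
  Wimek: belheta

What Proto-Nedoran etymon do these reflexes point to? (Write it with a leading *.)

Position 5: Anbelu has i, Wimek has e. Wimek preserves e here (none of its changes turn any other segment into e), so the proto-segment is *e.
Position 7: Anbelu has e, Wimek has a. Wimek preserves a here (none of its changes turn any other segment into a), so the proto-segment is *a.
Position 2: Anbelu has i, Wimek has e. Wimek preserves e here (none of its changes turn any other segment into e), so the proto-segment is *e.
This points to *berketa. Verify forward in each daughter:
Anbelu: *berketa > birkita > birkite  (by vowel merger, vowel merger)
Wimek: *berketa > belketa > belheta  (by unconditioned shift, unconditioned shift)
No other proto-form is consistent with every reflex, so the reconstruction is *berketa.

*berketa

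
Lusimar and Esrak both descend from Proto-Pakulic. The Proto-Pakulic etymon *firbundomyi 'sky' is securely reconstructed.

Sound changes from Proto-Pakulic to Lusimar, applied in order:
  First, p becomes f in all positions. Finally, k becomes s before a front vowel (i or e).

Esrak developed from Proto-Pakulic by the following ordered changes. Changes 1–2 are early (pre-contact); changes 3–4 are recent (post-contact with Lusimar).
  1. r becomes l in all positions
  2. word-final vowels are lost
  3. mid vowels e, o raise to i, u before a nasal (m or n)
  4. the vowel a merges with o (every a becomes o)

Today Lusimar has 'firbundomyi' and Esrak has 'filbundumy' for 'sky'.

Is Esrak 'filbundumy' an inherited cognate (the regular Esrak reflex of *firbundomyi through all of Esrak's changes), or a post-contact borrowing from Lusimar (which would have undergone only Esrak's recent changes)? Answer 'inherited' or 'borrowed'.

inherited

If inherited, *firbundomyi would pass through all of Esrak's changes:
Esrak: *firbundomyi > filbundomyi > filbundomy > filbundumy  (by unconditioned shift, apocope, pre-nasal raising)
If borrowed from Lusimar 'firbundomyi' after the early changes, it would undergo only the recent ones:
  rule 3 (pre-nasal raising): firbundomyi → firbundumyi
  rule 4 (vowel merger): no change (firbundumyi)
  ⇒ as a loan: firbundumyi
Esrak 'filbundumy' matches the inherited outcome exactly, so it is an inherited cognate, not a loan.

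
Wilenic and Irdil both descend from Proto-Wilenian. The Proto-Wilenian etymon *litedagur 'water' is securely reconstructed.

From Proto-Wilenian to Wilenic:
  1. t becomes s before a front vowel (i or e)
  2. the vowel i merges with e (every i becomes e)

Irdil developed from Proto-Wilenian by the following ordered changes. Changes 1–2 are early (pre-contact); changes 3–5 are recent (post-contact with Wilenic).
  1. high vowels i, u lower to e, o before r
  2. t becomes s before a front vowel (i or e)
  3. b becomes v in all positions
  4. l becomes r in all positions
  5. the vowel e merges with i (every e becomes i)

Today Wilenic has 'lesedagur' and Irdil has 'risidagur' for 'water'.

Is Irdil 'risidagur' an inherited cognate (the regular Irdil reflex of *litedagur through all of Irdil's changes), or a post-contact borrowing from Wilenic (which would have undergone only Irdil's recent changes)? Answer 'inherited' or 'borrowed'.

If inherited, *litedagur would pass through all of Irdil's changes:
Irdil: *litedagur > litedagor > lisedagor > risedagor > risidagor  (by pre-rhotic lowering, palatalisation, unconditioned shift, vowel merger)
If borrowed from Wilenic 'lesedagur' after the early changes, it would undergo only the recent ones:
  rule 3 (unconditioned shift): no change (lesedagur)
  rule 4 (unconditioned shift): lesedagur → resedagur
  rule 5 (vowel merger): resedagur → risidagur
  ⇒ as a loan: risidagur
Irdil 'risidagur' matches the loan outcome 'risidagur', not the inherited 'risidagor' — it skipped the early Irdil changes, so it was borrowed from Wilenic.

borrowed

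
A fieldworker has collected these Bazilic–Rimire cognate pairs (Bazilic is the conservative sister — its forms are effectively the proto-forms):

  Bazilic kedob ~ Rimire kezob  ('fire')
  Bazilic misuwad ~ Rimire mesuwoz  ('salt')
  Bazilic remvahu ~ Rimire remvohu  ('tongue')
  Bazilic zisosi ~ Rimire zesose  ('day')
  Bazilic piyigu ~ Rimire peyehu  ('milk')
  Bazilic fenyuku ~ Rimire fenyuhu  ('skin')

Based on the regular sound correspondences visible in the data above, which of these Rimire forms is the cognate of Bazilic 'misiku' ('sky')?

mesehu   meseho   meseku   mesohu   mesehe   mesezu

mesehu

misuwad ~ mesuwoz, zisosi ~ zesose — Bazilic i corresponds to Rimire e after a consonant, before a consonant other than r, m, n, p, b, f, v.
fenyuku ~ fenyuhu — Bazilic k corresponds to Rimire h between vowels (before a back vowel).
Applying these to Bazilic 'misiku':
  misiku → mesiku   (i→e after a consonant, before a consonant other than r, m, n, p, b, f, v)
  mesiku → meseku   (i→e after a consonant, before a consonant other than r, m, n, p, b, f, v)
  meseku → mesehu   (k→h between vowels (before a back vowel))
So the Rimire cognate is 'mesehu'.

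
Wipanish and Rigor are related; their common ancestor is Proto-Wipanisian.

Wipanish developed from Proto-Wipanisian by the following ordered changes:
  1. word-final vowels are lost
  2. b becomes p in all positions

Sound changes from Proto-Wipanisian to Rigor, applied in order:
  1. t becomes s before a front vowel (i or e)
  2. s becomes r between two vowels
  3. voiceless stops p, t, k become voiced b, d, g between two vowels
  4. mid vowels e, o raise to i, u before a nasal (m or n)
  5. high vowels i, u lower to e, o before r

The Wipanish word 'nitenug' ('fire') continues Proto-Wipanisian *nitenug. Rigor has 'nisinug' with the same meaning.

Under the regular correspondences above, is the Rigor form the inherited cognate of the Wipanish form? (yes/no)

no

Derive the expected Rigor reflex of *nitenug:
Rigor: start from *nitenug.
  rule 1 (palatalisation): nitenug → nisenug
  rule 2 (rhotacism): nisenug → nirenug
  rule 3: no change — nirenug
  rule 4 (pre-nasal raising): nirenug → nirinug
  rule 5 (pre-rhotic lowering): nirinug → nerinug
  ⇒ Rigor nerinug
The regular Rigor reflex would be 'nerinug', but the attested form is 'nisinug'. The correspondence is irregular, so they are not cognates (the Rigor form has a different source).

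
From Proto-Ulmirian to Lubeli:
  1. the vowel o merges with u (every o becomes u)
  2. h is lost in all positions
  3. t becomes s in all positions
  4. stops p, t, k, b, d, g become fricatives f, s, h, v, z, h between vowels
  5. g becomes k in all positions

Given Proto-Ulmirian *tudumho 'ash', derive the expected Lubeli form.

suzumu

Lubeli: *tudumho
  tudumho → tudumhu   [vowel merger]
  tudumhu → tudumu   [h-loss]
  tudumu → sudumu   [unconditioned shift]
  sudumu → suzumu   [intervocalic lenition]
  suzumu (rule 5 does not apply)
  giving Lubeli suzumu.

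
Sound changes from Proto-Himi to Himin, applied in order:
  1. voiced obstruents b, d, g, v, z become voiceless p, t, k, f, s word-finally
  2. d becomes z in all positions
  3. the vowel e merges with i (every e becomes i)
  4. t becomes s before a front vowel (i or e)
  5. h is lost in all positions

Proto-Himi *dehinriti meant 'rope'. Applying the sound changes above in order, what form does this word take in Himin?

Himin: start from *dehinriti.
  rule 1: no change — dehinriti
  rule 2 (unconditioned shift): dehinriti → zehinriti
  rule 3 (vowel merger): zehinriti → zihinriti
  rule 4 (palatalisation): zihinriti → zihinrisi
  rule 5 (h-loss): zihinrisi → ziinrisi
  ⇒ Himin ziinrisi

ziinrisi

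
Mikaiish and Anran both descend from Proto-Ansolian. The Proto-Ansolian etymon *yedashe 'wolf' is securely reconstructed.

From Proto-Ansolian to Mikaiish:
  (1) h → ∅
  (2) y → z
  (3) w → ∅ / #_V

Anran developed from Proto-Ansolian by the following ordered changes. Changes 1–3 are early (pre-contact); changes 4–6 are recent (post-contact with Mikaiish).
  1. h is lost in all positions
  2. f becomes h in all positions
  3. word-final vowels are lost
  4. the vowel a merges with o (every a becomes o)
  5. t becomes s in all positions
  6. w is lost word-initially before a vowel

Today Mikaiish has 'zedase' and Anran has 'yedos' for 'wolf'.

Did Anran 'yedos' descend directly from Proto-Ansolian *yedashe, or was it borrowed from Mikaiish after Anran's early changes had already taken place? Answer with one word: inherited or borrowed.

If inherited, *yedashe would pass through all of Anran's changes:
Anran: *yedashe
  yedashe → yedase   [h-loss]
  yedase (rule 2 does not apply)
  yedase → yedas   [apocope]
  yedas → yedos   [vowel merger]
  yedos (rule 5 does not apply)
  yedos (rule 6 does not apply)
  giving Anran yedos.
If borrowed from Mikaiish 'zedase' after the early changes, it would undergo only the recent ones:
  rule 4 (vowel merger): zedase → zedose
  rule 5 (unconditioned shift): no change (zedose)
  rule 6 (glide loss): no change (zedose)
  ⇒ as a loan: zedose
Anran 'yedos' matches the inherited outcome exactly, so it is an inherited cognate, not a loan.

inherited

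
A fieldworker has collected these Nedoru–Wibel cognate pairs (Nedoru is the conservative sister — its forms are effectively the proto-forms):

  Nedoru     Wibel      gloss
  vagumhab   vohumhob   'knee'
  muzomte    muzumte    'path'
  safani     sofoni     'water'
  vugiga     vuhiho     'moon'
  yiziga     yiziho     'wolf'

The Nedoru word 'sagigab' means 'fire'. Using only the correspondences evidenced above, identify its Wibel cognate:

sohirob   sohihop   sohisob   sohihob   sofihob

vagumhab ~ vohumhob — Nedoru a corresponds to Wibel o after a consonant, before a consonant other than r, m, n, p, b, f, v.
vugiga ~ vuhiho — Nedoru g corresponds to Wibel h between vowels (before a front vowel).
vugiga ~ vuhiho, yiziga ~ yiziho — Nedoru g corresponds to Wibel h between vowels (before a back vowel).
vagumhab ~ vohumhob — Nedoru a corresponds to Wibel o after a consonant, before a labial obstruent.
Applying these to Nedoru 'sagigab':
  sagigab → sogigab   (a→o after a consonant, before a consonant other than r, m, n, p, b, f, v)
  sogigab → sohigab   (g→h between vowels (before a front vowel))
  sohigab → sohihab   (g→h between vowels (before a back vowel))
  sohihab → sohihob   (a→o after a consonant, before a labial obstruent)
So the Wibel cognate is 'sohihob'.

sohihob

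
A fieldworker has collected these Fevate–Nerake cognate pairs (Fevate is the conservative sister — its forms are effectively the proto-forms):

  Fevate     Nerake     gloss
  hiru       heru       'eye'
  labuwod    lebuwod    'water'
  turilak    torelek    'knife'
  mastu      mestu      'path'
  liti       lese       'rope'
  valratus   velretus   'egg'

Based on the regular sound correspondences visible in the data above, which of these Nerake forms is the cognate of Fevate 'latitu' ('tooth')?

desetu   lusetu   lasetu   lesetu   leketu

lesetu

turilak ~ torelek, mastu ~ mestu — Fevate a corresponds to Nerake e after a consonant, before a consonant other than r, m, n, p, b, f, v.
liti ~ lese — Fevate t corresponds to Nerake s between vowels (before a front vowel).
turilak ~ torelek, liti ~ lese — Fevate i corresponds to Nerake e after a consonant, before a consonant other than r, m, n, p, b, f, v.
Applying these to Fevate 'latitu':
  latitu → letitu   (a→e after a consonant, before a consonant other than r, m, n, p, b, f, v)
  letitu → lesitu   (t→s between vowels (before a front vowel))
  lesitu → lesetu   (i→e after a consonant, before a consonant other than r, m, n, p, b, f, v)
So the Nerake cognate is 'lesetu'.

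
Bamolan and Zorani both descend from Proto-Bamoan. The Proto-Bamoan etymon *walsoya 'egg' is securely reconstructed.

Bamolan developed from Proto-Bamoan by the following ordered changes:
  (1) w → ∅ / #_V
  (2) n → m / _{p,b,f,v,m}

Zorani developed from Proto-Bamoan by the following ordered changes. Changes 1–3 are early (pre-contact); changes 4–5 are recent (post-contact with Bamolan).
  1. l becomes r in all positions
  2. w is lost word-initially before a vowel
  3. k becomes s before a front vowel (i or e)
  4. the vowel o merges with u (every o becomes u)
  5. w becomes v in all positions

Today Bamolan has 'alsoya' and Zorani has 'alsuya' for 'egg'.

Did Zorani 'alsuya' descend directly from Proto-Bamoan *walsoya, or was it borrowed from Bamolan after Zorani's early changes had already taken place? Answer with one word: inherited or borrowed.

If inherited, *walsoya would pass through all of Zorani's changes:
Zorani: *walsoya > warsoya > arsoya > arsuya  (by unconditioned shift, glide loss, vowel merger)
If borrowed from Bamolan 'alsoya' after the early changes, it would undergo only the recent ones:
  rule 4 (vowel merger): alsoya → alsuya
  rule 5 (unconditioned shift): no change (alsuya)
  ⇒ as a loan: alsuya
Zorani 'alsuya' matches the loan outcome 'alsuya', not the inherited 'arsuya' — it skipped the early Zorani changes, so it was borrowed from Bamolan.

borrowed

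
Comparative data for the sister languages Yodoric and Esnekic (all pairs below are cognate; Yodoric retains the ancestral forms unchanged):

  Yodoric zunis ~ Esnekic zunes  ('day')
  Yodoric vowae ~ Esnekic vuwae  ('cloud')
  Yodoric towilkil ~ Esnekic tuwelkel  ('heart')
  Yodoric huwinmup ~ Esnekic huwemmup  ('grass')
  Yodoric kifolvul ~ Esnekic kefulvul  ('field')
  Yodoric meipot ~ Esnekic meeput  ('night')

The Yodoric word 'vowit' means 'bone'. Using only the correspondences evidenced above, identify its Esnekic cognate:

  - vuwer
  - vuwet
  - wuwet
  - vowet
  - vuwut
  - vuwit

vuwet

vowae ~ vuwae, towilkil ~ tuwelkel — Yodoric o corresponds to Esnekic u after a consonant, before a consonant other than r, m, n, p, b, f, v.
zunis ~ zunes, towilkil ~ tuwelkel — Yodoric i corresponds to Esnekic e after a consonant, before a consonant other than r, m, n, p, b, f, v.
Applying these to Yodoric 'vowit':
  vowit → vuwit   (o→u after a consonant, before a consonant other than r, m, n, p, b, f, v)
  vuwit → vuwet   (i→e after a consonant, before a consonant other than r, m, n, p, b, f, v)
So the Esnekic cognate is 'vuwet'.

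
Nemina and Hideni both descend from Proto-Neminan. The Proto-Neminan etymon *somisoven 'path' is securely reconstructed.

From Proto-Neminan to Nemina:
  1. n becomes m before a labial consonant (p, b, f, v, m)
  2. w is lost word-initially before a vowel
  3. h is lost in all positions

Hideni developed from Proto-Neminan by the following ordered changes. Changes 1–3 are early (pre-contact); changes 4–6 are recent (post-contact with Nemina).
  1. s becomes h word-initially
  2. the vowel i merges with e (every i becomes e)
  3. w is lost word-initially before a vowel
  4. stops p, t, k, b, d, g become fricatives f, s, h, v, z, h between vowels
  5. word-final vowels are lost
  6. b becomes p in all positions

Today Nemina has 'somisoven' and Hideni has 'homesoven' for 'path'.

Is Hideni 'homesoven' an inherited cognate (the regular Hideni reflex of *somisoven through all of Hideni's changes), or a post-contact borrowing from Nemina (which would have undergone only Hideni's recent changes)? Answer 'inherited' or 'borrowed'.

inherited

If inherited, *somisoven would pass through all of Hideni's changes:
Hideni: *somisoven > homisoven > homesoven  (by debuccalisation, vowel merger)
If borrowed from Nemina 'somisoven' after the early changes, it would undergo only the recent ones:
  rule 4 (intervocalic lenition): no change (somisoven)
  rule 5 (apocope): no change (somisoven)
  rule 6 (unconditioned shift): no change (somisoven)
  ⇒ as a loan: somisoven
Hideni 'homesoven' matches the inherited outcome exactly, so it is an inherited cognate, not a loan.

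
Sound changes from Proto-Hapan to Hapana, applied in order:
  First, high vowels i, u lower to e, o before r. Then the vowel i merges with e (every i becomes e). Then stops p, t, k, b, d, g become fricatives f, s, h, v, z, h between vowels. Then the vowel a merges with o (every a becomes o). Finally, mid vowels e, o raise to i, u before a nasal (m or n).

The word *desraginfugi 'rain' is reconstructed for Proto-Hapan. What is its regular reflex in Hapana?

desrohinfuhe

Hapana: start from *desraginfugi.
  rule 1: no change — desraginfugi
  rule 2 (vowel merger): desraginfugi → desragenfuge
  rule 3 (intervocalic lenition): desragenfuge → desrahenfuhe
  rule 4 (vowel merger): desrahenfuhe → desrohenfuhe
  rule 5 (pre-nasal raising): desrohenfuhe → desrohinfuhe
  ⇒ Hapana desrohinfuhe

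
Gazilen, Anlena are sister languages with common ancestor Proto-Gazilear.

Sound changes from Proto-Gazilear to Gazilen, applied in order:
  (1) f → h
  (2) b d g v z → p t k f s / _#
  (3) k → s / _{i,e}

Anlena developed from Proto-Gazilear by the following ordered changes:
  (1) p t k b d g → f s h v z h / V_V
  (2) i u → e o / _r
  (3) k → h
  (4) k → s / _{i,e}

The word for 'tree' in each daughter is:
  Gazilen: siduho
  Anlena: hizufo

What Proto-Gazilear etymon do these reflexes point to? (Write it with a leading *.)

*kidufo

Position 1: Gazilen has s, Anlena has h. Taking the neighbouring segments as reconstructed: Gazilen s could go back to *k or *s; Anlena h could go back to *k or *h — the one source consistent with every daughter is *k.
Position 5: Gazilen has h, Anlena has f. Taking the neighbouring segments as reconstructed: Gazilen h could go back to *f or *h; Anlena f could go back to *p or *f — the one source consistent with every daughter is *f.
Continuing position by position gives *kidufo; check it forward:
Gazilen: *kidufo
  kidufo → kiduho   [unconditioned shift]
  kiduho (rule 2 does not apply)
  kiduho → siduho   [palatalisation]
  giving Gazilen siduho.
Anlena: *kidufo > kizufo > hizufo  (by intervocalic lenition, unconditioned shift)
*kidufo is the unique common source.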